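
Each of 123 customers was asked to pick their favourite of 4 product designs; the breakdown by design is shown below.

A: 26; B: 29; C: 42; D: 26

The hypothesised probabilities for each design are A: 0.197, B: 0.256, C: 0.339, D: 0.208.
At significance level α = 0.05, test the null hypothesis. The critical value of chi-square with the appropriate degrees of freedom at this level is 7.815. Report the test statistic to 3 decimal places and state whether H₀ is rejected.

Expected counts E_i = n·p_i: 123×0.197 = 24.231, 123×0.256 = 31.488, 123×0.339 = 41.697, 123×0.208 = 25.584.
A: (26 − 24.231)²/24.231 = 3.129361/24.231 = 0.1291
B: (29 − 31.488)²/31.488 = 6.190144/31.488 = 0.1966
C: (42 − 41.697)²/41.697 = 0.091809/41.697 = 0.0022
D: (26 − 25.584)²/25.584 = 0.173056/25.584 = 0.0068
Sum = 0.335
df = 3. Since 0.335 < 7.815, we do not reject H₀.

0.335; do not reject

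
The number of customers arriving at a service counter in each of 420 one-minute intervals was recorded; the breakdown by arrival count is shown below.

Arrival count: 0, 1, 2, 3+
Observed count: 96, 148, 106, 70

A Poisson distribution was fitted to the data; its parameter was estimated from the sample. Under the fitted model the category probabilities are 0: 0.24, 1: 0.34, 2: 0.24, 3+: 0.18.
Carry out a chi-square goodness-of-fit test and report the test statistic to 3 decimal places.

Expected counts E_i = n·p_i: 420×0.24 = 100.8, 420×0.34 = 142.8, 420×0.24 = 100.8, 420×0.18 = 75.6.
0: (96 − 100.8)²/100.8 = 23.04/100.8 = 0.2286
1: (148 − 142.8)²/142.8 = 27.04/142.8 = 0.1894
2: (106 − 100.8)²/100.8 = 27.04/100.8 = 0.2683
3+: (70 − 75.6)²/75.6 = 31.36/75.6 = 0.4148
Sum = 1.101

1.101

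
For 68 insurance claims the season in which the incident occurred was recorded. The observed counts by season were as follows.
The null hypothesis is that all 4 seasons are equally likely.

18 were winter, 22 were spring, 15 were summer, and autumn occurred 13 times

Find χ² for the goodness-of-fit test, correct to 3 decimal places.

Expected count for each of the 4 categories: 68/4 = 17.
winter: (18 − 17)²/17 = 1/17 = 0.0588
spring: (22 − 17)²/17 = 25/17 = 1.4706
summer: (15 − 17)²/17 = 4/17 = 0.2353
autumn: (13 − 17)²/17 = 16/17 = 0.9412
Sum = 2.706

2.706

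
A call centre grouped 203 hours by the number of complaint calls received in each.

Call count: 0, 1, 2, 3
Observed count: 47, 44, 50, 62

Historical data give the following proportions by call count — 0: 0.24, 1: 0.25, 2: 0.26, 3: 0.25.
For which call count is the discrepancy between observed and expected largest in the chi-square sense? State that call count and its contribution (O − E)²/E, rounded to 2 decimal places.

3, 2.49

Expected counts E_i = n·p_i: 203×0.24 = 48.72, 203×0.25 = 50.75, 203×0.26 = 52.78, 203×0.25 = 50.75.
0: (47 − 48.72)²/48.72 = 2.9584/48.72 = 0.061
1: (44 − 50.75)²/50.75 = 45.5625/50.75 = 0.898
2: (50 − 52.78)²/52.78 = 7.7284/52.78 = 0.146
3: (62 − 50.75)²/50.75 = 126.5625/50.75 = 2.494
The largest term is for 3: 2.49.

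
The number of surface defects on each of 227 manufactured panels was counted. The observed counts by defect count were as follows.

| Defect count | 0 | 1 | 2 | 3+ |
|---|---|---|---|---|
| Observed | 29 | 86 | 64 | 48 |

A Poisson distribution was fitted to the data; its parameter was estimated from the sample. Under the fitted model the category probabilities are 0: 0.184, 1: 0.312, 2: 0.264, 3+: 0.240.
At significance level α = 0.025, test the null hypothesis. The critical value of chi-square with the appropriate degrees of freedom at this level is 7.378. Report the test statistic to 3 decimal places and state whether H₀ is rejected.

8.202; reject

Expected counts E_i = n·p_i: 227×0.184 = 41.768, 227×0.312 = 70.824, 227×0.264 = 59.928, 227×0.240 = 54.48.
cat         O        E   (O−E)²/E
0          29   41.768     3.9030
1          86   70.824     3.2519
2          64   59.928     0.2767
3+         48    54.48     0.7707
Sum = 8.202
df = 2. Since 8.202 > 7.378, we reject H₀.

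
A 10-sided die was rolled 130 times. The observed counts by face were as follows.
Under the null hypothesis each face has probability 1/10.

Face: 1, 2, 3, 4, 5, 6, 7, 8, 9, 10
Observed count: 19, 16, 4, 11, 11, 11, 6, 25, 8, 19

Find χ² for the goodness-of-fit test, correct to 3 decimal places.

30.154

Under H₀ each category has probability 1/10, so each expected count is 130/10 = 13.
cat         O        E   (O−E)²/E
1          19       13     2.7692
2          16       13     0.6923
3           4       13     6.2308
4          11       13     0.3077
5          11       13     0.3077
6          11       13     0.3077
7           6       13     3.7692
8          25       13    11.0769
9           8       13     1.9231
10         19       13     2.7692
Sum = 30.154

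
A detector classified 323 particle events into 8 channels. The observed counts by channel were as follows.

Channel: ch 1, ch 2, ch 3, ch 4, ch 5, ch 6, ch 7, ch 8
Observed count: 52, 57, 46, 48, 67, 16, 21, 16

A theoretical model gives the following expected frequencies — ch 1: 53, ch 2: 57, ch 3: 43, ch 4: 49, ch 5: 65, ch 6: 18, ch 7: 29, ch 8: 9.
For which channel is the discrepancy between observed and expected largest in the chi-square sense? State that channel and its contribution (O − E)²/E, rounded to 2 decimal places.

cat         O        E   (O−E)²/E
ch 1       52       53      0.019
ch 2       57       57      0.000
ch 3       46       43      0.209
ch 4       48       49      0.020
ch 5       67       65      0.062
ch 6       16       18      0.222
ch 7       21       29      2.207
ch 8       16        9      5.444
The largest term is for ch 8: 5.44.

ch 8, 5.44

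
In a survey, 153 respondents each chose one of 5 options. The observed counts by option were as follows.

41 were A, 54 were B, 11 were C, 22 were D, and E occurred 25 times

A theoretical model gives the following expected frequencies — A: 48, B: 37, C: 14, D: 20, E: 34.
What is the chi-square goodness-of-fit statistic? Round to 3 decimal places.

cat         O        E   (O−E)²/E
A          41       48     1.0208
B          54       37     7.8108
C          11       14     0.6429
D          22       20     0.2000
E          25       34     2.3824
Sum = 12.057

12.057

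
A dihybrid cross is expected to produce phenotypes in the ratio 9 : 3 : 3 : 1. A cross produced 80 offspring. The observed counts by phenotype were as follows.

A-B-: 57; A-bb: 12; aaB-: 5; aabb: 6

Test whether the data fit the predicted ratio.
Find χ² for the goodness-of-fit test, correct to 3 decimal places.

10.667

Ratio total = 16. Expected counts: 80×9/16 = 45, 80×3/16 = 15, 80×3/16 = 15, 80×1/16 = 5.
A-B-: (57 − 45)²/45 = 144/45 = 3.2000
A-bb: (12 − 15)²/15 = 9/15 = 0.6000
aaB-: (5 − 15)²/15 = 100/15 = 6.6667
aabb: (6 − 5)²/5 = 1/5 = 0.2000
Sum = 10.667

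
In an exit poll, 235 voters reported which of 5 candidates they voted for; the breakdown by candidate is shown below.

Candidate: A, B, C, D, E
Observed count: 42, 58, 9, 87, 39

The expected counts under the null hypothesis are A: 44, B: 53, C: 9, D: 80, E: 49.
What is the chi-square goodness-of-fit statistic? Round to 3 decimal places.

χ² = (42−44)²/44 + (58−53)²/53 + (9−9)²/9 + (87−80)²/80 + (39−49)²/49
   = 0.0909 + 0.4717 + 0.0000 + 0.6125 + 2.0408
Sum = 3.216

3.216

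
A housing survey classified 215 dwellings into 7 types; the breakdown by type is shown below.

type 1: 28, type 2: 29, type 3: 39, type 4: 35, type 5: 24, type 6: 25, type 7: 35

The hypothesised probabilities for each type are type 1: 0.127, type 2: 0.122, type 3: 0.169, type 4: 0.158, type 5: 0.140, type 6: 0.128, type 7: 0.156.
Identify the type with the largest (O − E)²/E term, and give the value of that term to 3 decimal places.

type 5, 1.236

Expected counts E_i = n·p_i: 215×0.127 = 27.305, 215×0.122 = 26.23, 215×0.169 = 36.335, 215×0.158 = 33.97, 215×0.140 = 30.1, 215×0.128 = 27.52, 215×0.156 = 33.54.
χ² = (28−27.305)²/27.305 + (29−26.23)²/26.23 + (39−36.335)²/36.335 + (35−33.97)²/33.97 + (24−30.1)²/30.1 + (25−27.52)²/27.52 + (35−33.54)²/33.54
   = 0.0177 + 0.2925 + 0.1955 + 0.0312 + 1.2362 + 0.2308 + 0.0636
The largest term is for type 5: 1.236.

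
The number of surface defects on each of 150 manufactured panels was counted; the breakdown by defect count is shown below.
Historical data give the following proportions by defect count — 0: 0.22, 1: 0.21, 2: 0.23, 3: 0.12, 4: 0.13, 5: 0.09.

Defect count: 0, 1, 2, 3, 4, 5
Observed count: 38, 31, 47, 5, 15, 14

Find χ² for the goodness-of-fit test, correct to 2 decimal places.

15.74

Expected counts E_i = n·p_i: 150×0.22 = 33, 150×0.21 = 31.5, 150×0.23 = 34.5, 150×0.12 = 18, 150×0.13 = 19.5, 150×0.09 = 13.5.
0: (38 − 33)²/33 = 25/33 = 0.758
1: (31 − 31.5)²/31.5 = 0.25/31.5 = 0.008
2: (47 − 34.5)²/34.5 = 156.25/34.5 = 4.529
3: (5 − 18)²/18 = 169/18 = 9.389
4: (15 − 19.5)²/19.5 = 20.25/19.5 = 1.038
5: (14 − 13.5)²/13.5 = 0.25/13.5 = 0.019
Sum = 15.74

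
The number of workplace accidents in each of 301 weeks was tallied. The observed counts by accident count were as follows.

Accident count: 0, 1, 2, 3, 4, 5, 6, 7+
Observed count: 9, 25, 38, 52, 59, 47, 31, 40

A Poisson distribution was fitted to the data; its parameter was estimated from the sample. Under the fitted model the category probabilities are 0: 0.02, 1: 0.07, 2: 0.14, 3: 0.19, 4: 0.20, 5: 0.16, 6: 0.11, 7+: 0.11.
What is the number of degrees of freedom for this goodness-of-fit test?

There are k = 8 categories and 1 parameter estimated from the data, so df = 8 − 1 − 1 = 6.

6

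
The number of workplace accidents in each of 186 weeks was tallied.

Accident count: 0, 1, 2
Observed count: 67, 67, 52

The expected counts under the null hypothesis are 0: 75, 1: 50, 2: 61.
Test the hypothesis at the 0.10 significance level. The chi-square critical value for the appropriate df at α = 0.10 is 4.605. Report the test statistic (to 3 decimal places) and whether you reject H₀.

0: (67 − 75)²/75 = 64/75 = 0.8533
1: (67 − 50)²/50 = 289/50 = 5.7800
2: (52 − 61)²/61 = 81/61 = 1.3279
Sum = 7.961
df = 2. Since 7.961 > 4.605, we reject H₀.

7.961; reject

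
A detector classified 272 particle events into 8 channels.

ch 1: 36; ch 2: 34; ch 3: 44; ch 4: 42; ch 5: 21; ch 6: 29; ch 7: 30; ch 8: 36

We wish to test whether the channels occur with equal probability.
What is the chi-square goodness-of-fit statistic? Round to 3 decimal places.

Under H₀ each category has probability 1/8, so each expected count is 272/8 = 34.
χ² = (36−34)²/34 + (34−34)²/34 + (44−34)²/34 + (42−34)²/34 + (21−34)²/34 + (29−34)²/34 + (30−34)²/34 + (36−34)²/34
   = 0.1176 + 0.0000 + 2.9412 + 1.8824 + 4.9706 + 0.7353 + 0.4706 + 0.1176
Sum = 11.235

11.235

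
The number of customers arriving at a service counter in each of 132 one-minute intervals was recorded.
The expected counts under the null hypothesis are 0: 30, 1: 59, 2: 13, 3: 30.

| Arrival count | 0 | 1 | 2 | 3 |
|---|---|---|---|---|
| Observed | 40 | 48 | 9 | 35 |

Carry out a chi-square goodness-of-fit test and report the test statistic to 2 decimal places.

cat         O        E   (O−E)²/E
0          40       30      3.333
1          48       59      2.051
2           9       13      1.231
3          35       30      0.833
Sum = 7.45

7.45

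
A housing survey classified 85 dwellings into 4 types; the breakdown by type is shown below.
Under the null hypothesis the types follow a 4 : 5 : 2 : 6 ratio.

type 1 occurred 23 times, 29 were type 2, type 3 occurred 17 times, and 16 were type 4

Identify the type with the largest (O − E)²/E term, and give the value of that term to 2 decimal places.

Ratio total = 17. Expected counts: 85×4/17 = 20, 85×5/17 = 25, 85×2/17 = 10, 85×6/17 = 30.
type 1: (23 − 20)²/20 = 9/20 = 0.450
type 2: (29 − 25)²/25 = 16/25 = 0.640
type 3: (17 − 10)²/10 = 49/10 = 4.900
type 4: (16 − 30)²/30 = 196/30 = 6.533
The largest term is for type 4: 6.53.

type 4, 6.53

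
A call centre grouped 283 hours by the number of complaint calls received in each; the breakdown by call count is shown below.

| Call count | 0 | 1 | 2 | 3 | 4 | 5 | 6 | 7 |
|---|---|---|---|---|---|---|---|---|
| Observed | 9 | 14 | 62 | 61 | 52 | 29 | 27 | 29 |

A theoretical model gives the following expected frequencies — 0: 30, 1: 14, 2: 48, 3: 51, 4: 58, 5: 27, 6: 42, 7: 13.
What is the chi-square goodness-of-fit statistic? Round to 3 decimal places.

χ² = (9−30)²/30 + (14−14)²/14 + (62−48)²/48 + (61−51)²/51 + (52−58)²/58 + (29−27)²/27 + (27−42)²/42 + (29−13)²/13
   = 14.7000 + 0.0000 + 4.0833 + 1.9608 + 0.6207 + 0.1481 + 5.3571 + 19.6923
Sum = 46.562

46.562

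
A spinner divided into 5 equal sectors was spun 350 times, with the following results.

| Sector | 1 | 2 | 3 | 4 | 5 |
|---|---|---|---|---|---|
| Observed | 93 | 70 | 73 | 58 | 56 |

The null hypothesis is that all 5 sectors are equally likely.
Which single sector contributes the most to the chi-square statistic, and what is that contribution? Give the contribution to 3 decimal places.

Under H₀ each category has probability 1/5, so each expected count is 350/5 = 70.
χ² = (93−70)²/70 + (70−70)²/70 + (73−70)²/70 + (58−70)²/70 + (56−70)²/70
   = 7.5571 + 0.0000 + 0.1286 + 2.0571 + 2.8000
The largest term is for 1: 7.557.

1, 7.557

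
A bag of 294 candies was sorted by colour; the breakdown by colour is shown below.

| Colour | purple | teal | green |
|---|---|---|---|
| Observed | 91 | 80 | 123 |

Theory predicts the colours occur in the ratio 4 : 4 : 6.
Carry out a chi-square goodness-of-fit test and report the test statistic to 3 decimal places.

Ratio total = 14. Expected counts: 294×4/14 = 84, 294×4/14 = 84, 294×6/14 = 126.
purple: (91 − 84)²/84 = 49/84 = 0.5833
teal: (80 − 84)²/84 = 16/84 = 0.1905
green: (123 − 126)²/126 = 9/126 = 0.0714
Sum = 0.845

0.845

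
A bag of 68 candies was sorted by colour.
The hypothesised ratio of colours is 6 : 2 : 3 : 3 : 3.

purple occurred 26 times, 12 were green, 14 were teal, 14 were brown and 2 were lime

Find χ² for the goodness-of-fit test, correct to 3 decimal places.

11.167

Ratio total = 17. Expected counts: 68×6/17 = 24, 68×2/17 = 8, 68×3/17 = 12, 68×3/17 = 12, 68×3/17 = 12.
χ² = (26−24)²/24 + (12−8)²/8 + (14−12)²/12 + (14−12)²/12 + (2−12)²/12
   = 0.1667 + 2.0000 + 0.3333 + 0.3333 + 8.3333
Sum = 11.167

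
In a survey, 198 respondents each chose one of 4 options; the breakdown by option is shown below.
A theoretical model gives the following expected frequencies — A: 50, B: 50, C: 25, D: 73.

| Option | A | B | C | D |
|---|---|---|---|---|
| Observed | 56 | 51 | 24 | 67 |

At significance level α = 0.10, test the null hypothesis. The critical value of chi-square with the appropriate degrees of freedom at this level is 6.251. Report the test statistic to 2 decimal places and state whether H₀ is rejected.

1.27; do not reject

χ² = (56−50)²/50 + (51−50)²/50 + (24−25)²/25 + (67−73)²/73
   = 0.720 + 0.020 + 0.040 + 0.493
Sum = 1.27
df = 3. Since 1.27 < 6.251, we do not reject H₀.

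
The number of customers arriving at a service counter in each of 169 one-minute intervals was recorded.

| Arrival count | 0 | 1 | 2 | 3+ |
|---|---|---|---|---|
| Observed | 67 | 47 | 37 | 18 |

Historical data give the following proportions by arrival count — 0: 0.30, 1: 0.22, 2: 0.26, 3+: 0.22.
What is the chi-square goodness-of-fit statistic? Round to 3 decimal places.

18.825

Expected counts E_i = n·p_i: 169×0.30 = 50.7, 169×0.22 = 37.18, 169×0.26 = 43.94, 169×0.22 = 37.18.
0: (67 − 50.7)²/50.7 = 265.69/50.7 = 5.2404
1: (47 − 37.18)²/37.18 = 96.4324/37.18 = 2.5937
2: (37 − 43.94)²/43.94 = 48.1636/43.94 = 1.0961
3+: (18 − 37.18)²/37.18 = 367.8724/37.18 = 9.8944
Sum = 18.825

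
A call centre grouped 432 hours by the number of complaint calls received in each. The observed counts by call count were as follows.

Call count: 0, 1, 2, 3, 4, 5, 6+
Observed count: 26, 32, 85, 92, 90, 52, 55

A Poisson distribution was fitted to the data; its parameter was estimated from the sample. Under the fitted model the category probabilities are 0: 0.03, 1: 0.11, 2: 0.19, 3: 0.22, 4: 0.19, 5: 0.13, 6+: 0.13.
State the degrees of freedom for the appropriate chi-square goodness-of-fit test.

5

There are k = 7 categories and 1 parameter estimated from the data, so df = 7 − 1 − 1 = 5.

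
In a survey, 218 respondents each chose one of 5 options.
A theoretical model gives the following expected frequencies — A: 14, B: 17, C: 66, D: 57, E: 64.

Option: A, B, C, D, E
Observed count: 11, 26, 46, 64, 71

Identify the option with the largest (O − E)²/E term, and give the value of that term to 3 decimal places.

A: (11 − 14)²/14 = 9/14 = 0.6429
B: (26 − 17)²/17 = 81/17 = 4.7647
C: (46 − 66)²/66 = 400/66 = 6.0606
D: (64 − 57)²/57 = 49/57 = 0.8596
E: (71 − 64)²/64 = 49/64 = 0.7656
The largest term is for C: 6.061.

C, 6.061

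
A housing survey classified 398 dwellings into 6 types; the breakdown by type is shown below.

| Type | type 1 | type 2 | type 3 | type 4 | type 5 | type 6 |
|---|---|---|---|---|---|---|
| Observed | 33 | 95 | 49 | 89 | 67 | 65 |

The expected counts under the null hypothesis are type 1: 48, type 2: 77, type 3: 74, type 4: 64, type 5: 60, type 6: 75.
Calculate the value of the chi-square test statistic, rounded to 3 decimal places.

χ² = (33−48)²/48 + (95−77)²/77 + (49−74)²/74 + (89−64)²/64 + (67−60)²/60 + (65−75)²/75
   = 4.6875 + 4.2078 + 8.4459 + 9.7656 + 0.8167 + 1.3333
Sum = 29.257

29.257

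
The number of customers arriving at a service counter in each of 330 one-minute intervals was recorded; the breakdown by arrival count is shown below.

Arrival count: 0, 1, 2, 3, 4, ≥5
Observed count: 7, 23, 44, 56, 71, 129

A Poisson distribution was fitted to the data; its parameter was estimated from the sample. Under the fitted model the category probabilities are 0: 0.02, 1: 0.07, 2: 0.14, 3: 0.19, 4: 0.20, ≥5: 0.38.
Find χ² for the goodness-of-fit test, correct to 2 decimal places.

Expected counts E_i = n·p_i: 330×0.02 = 6.6, 330×0.07 = 23.1, 330×0.14 = 46.2, 330×0.19 = 62.7, 330×0.20 = 66, 330×0.38 = 125.4.
χ² = (7−6.6)²/6.6 + (23−23.1)²/23.1 + (44−46.2)²/46.2 + (56−62.7)²/62.7 + (71−66)²/66 + (129−125.4)²/125.4
   = 0.024 + 0.000 + 0.105 + 0.716 + 0.379 + 0.103
Sum = 1.33

1.33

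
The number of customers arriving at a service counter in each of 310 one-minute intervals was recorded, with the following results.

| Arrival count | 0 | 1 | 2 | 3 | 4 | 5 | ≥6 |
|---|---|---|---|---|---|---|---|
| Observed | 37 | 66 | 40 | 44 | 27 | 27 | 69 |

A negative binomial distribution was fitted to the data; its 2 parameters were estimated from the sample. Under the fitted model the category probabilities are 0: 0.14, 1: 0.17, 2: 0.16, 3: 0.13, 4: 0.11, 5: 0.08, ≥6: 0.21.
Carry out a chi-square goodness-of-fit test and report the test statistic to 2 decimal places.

8.41

Expected counts E_i = n·p_i: 310×0.14 = 43.4, 310×0.17 = 52.7, 310×0.16 = 49.6, 310×0.13 = 40.3, 310×0.11 = 34.1, 310×0.08 = 24.8, 310×0.21 = 65.1.
0: (37 − 43.4)²/43.4 = 40.96/43.4 = 0.944
1: (66 − 52.7)²/52.7 = 176.89/52.7 = 3.357
2: (40 − 49.6)²/49.6 = 92.16/49.6 = 1.858
3: (44 − 40.3)²/40.3 = 13.69/40.3 = 0.340
4: (27 − 34.1)²/34.1 = 50.41/34.1 = 1.478
5: (27 − 24.8)²/24.8 = 4.84/24.8 = 0.195
≥6: (69 − 65.1)²/65.1 = 15.21/65.1 = 0.234
Sum = 8.41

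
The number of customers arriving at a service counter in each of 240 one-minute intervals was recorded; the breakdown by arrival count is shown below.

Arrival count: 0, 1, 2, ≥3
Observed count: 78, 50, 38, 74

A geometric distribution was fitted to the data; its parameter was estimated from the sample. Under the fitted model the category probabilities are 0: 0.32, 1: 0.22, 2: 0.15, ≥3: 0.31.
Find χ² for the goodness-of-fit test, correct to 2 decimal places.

Expected counts E_i = n·p_i: 240×0.32 = 76.8, 240×0.22 = 52.8, 240×0.15 = 36, 240×0.31 = 74.4.
cat         O        E   (O−E)²/E
0          78     76.8      0.019
1          50     52.8      0.148
2          38       36      0.111
≥3         74     74.4      0.002
Sum = 0.28

0.28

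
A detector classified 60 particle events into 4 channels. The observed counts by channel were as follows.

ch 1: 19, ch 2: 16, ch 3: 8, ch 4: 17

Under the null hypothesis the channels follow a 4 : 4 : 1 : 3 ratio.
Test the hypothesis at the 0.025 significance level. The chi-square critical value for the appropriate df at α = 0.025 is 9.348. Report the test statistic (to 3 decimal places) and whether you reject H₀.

2.917; do not reject

Ratio total = 12. Expected counts: 60×4/12 = 20, 60×4/12 = 20, 60×1/12 = 5, 60×3/12 = 15.
ch 1: (19 − 20)²/20 = 1/20 = 0.0500
ch 2: (16 − 20)²/20 = 16/20 = 0.8000
ch 3: (8 − 5)²/5 = 9/5 = 1.8000
ch 4: (17 − 15)²/15 = 4/15 = 0.2667
Sum = 2.917
df = 3. Since 2.917 < 9.348, we do not reject H₀.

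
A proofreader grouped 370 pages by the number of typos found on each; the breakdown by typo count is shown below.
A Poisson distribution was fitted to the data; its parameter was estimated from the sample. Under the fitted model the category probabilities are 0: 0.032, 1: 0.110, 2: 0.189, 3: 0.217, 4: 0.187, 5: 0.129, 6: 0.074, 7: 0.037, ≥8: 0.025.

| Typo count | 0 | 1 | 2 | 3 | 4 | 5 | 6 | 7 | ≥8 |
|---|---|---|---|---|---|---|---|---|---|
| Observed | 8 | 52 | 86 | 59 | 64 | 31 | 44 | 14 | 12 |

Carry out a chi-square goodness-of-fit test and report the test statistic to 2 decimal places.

Expected counts E_i = n·p_i: 370×0.032 = 11.84, 370×0.110 = 40.7, 370×0.189 = 69.93, 370×0.217 = 80.29, 370×0.187 = 69.19, 370×0.129 = 47.73, 370×0.074 = 27.38, 370×0.037 = 13.69, 370×0.025 = 9.25.
0: (8 − 11.84)²/11.84 = 14.7456/11.84 = 1.245
1: (52 − 40.7)²/40.7 = 127.69/40.7 = 3.137
2: (86 − 69.93)²/69.93 = 258.2449/69.93 = 3.693
3: (59 − 80.29)²/80.29 = 453.2641/80.29 = 5.645
4: (64 − 69.19)²/69.19 = 26.9361/69.19 = 0.389
5: (31 − 47.73)²/47.73 = 279.8929/47.73 = 5.864
6: (44 − 27.38)²/27.38 = 276.2244/27.38 = 10.089
7: (14 − 13.69)²/13.69 = 0.0961/13.69 = 0.007
≥8: (12 − 9.25)²/9.25 = 7.5625/9.25 = 0.818
Sum = 30.89

30.89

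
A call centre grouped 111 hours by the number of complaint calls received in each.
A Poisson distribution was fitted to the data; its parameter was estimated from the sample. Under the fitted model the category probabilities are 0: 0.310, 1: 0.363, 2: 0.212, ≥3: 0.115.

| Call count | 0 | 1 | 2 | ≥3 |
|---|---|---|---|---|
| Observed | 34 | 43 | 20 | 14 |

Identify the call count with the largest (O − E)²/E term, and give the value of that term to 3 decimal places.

Expected counts E_i = n·p_i: 111×0.310 = 34.41, 111×0.363 = 40.293, 111×0.212 = 23.532, 111×0.115 = 12.765.
0: (34 − 34.41)²/34.41 = 0.1681/34.41 = 0.0049
1: (43 − 40.293)²/40.293 = 7.327849/40.293 = 0.1819
2: (20 − 23.532)²/23.532 = 12.475024/23.532 = 0.5301
≥3: (14 − 12.765)²/12.765 = 1.525225/12.765 = 0.1195
The largest term is for 2: 0.530.

2, 0.530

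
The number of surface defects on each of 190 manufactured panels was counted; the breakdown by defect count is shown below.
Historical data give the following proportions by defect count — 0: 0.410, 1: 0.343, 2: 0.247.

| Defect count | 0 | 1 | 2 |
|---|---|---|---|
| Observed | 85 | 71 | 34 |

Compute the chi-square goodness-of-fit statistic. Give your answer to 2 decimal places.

4.73

Expected counts E_i = n·p_i: 190×0.410 = 77.9, 190×0.343 = 65.17, 190×0.247 = 46.93.
χ² = (85−77.9)²/77.9 + (71−65.17)²/65.17 + (34−46.93)²/46.93
   = 0.647 + 0.522 + 3.562
Sum = 4.73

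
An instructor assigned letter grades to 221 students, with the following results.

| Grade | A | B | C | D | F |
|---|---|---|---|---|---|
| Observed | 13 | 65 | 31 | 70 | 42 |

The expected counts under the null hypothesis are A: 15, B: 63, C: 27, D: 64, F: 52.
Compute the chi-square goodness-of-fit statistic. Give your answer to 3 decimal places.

3.408

cat         O        E   (O−E)²/E
A          13       15     0.2667
B          65       63     0.0635
C          31       27     0.5926
D          70       64     0.5625
F          42       52     1.9231
Sum = 3.408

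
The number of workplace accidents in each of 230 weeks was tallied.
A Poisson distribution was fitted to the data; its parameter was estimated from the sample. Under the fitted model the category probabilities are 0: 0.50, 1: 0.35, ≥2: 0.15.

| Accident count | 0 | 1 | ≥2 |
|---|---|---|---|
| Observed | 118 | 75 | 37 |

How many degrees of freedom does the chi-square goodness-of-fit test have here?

There are k = 3 categories and 1 parameter estimated from the data, so df = 3 − 1 − 1 = 1.

1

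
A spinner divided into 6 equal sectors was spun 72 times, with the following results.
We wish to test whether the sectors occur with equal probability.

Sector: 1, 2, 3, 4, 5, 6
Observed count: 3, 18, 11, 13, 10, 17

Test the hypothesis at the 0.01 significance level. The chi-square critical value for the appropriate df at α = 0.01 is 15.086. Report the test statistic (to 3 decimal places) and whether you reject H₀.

Under H₀ each category has probability 1/6, so each expected count is 72/6 = 12.
χ² = (3−12)²/12 + (18−12)²/12 + (11−12)²/12 + (13−12)²/12 + (10−12)²/12 + (17−12)²/12
   = 6.7500 + 3.0000 + 0.0833 + 0.0833 + 0.3333 + 2.0833
Sum = 12.333
df = 5. Since 12.333 < 15.086, we do not reject H₀.

12.333; do not reject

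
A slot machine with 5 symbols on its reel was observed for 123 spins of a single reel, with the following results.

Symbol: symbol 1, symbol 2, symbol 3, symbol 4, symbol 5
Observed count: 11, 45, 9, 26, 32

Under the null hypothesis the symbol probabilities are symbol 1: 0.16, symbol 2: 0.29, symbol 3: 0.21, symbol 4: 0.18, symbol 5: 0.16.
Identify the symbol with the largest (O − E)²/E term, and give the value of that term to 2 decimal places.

Expected counts E_i = n·p_i: 123×0.16 = 19.68, 123×0.29 = 35.67, 123×0.21 = 25.83, 123×0.18 = 22.14, 123×0.16 = 19.68.
χ² = (11−19.68)²/19.68 + (45−35.67)²/35.67 + (9−25.83)²/25.83 + (26−22.14)²/22.14 + (32−19.68)²/19.68
   = 3.828 + 2.440 + 10.966 + 0.673 + 7.713
The largest term is for symbol 3: 10.97.

symbol 3, 10.97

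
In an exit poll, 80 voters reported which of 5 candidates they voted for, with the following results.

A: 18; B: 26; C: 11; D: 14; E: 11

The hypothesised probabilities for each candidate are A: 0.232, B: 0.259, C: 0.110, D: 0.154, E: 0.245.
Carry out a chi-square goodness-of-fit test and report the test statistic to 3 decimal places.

5.915

Expected counts E_i = n·p_i: 80×0.232 = 18.56, 80×0.259 = 20.72, 80×0.110 = 8.8, 80×0.154 = 12.32, 80×0.245 = 19.6.
A: (18 − 18.56)²/18.56 = 0.3136/18.56 = 0.0169
B: (26 − 20.72)²/20.72 = 27.8784/20.72 = 1.3455
C: (11 − 8.8)²/8.8 = 4.84/8.8 = 0.5500
D: (14 − 12.32)²/12.32 = 2.8224/12.32 = 0.2291
E: (11 − 19.6)²/19.6 = 73.96/19.6 = 3.7735
Sum = 5.915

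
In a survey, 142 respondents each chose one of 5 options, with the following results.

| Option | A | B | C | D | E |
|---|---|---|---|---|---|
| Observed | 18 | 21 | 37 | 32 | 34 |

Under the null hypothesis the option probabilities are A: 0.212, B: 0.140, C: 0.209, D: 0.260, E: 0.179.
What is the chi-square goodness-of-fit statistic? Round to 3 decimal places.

Expected counts E_i = n·p_i: 142×0.212 = 30.104, 142×0.140 = 19.88, 142×0.209 = 29.678, 142×0.260 = 36.92, 142×0.179 = 25.418.
cat         O        E   (O−E)²/E
A          18   30.104     4.8667
B          21    19.88     0.0631
C          37   29.678     1.8064
D          32    36.92     0.6556
E          34   25.418     2.8976
Sum = 10.289

10.289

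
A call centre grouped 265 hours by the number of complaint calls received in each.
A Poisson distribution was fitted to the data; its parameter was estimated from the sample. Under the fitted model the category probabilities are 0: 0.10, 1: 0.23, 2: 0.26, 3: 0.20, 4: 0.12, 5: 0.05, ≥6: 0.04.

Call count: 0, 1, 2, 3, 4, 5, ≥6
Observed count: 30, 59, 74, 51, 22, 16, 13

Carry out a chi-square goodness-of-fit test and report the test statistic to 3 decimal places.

Expected counts E_i = n·p_i: 265×0.10 = 26.5, 265×0.23 = 60.95, 265×0.26 = 68.9, 265×0.20 = 53, 265×0.12 = 31.8, 265×0.05 = 13.25, 265×0.04 = 10.6.
cat         O        E   (O−E)²/E
0          30     26.5     0.4623
1          59    60.95     0.0624
2          74     68.9     0.3775
3          51       53     0.0755
4          22     31.8     3.0201
5          16    13.25     0.5708
≥6         13     10.6     0.5434
Sum = 5.112

5.112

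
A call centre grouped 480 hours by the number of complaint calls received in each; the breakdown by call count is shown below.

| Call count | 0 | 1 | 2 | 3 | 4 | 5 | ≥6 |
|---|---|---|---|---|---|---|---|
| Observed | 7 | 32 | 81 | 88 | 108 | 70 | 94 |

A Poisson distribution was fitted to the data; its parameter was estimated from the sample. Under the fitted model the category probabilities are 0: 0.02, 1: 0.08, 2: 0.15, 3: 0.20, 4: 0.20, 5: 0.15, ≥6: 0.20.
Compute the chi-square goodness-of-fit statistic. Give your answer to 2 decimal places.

Expected counts E_i = n·p_i: 480×0.02 = 9.6, 480×0.08 = 38.4, 480×0.15 = 72, 480×0.20 = 96, 480×0.20 = 96, 480×0.15 = 72, 480×0.20 = 96.
cat         O        E   (O−E)²/E
0           7      9.6      0.704
1          32     38.4      1.067
2          81       72      1.125
3          88       96      0.667
4         108       96      1.500
5          70       72      0.056
≥6         94       96      0.042
Sum = 5.16

5.16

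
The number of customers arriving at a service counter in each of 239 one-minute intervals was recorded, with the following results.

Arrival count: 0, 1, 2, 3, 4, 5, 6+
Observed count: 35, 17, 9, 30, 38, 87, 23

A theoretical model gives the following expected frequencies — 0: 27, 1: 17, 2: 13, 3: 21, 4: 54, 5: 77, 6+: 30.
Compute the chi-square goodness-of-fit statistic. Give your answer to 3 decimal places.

0: (35 − 27)²/27 = 64/27 = 2.3704
1: (17 − 17)²/17 = 0/17 = 0.0000
2: (9 − 13)²/13 = 16/13 = 1.2308
3: (30 − 21)²/21 = 81/21 = 3.8571
4: (38 − 54)²/54 = 256/54 = 4.7407
5: (87 − 77)²/77 = 100/77 = 1.2987
6+: (23 − 30)²/30 = 49/30 = 1.6333
Sum = 15.131

15.131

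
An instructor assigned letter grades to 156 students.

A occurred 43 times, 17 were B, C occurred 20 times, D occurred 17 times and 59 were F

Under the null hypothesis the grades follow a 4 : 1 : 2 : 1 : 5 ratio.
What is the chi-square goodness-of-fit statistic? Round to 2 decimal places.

Ratio total = 13. Expected counts: 156×4/13 = 48, 156×1/13 = 12, 156×2/13 = 24, 156×1/13 = 12, 156×5/13 = 60.
χ² = (43−48)²/48 + (17−12)²/12 + (20−24)²/24 + (17−12)²/12 + (59−60)²/60
   = 0.521 + 2.083 + 0.667 + 2.083 + 0.017
Sum = 5.37

5.37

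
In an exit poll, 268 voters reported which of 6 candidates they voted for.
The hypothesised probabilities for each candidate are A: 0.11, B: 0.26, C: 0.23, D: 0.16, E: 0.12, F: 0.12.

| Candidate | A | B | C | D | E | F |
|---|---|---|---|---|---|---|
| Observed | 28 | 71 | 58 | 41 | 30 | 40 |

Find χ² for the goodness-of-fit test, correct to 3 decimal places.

2.453

Expected counts E_i = n·p_i: 268×0.11 = 29.48, 268×0.26 = 69.68, 268×0.23 = 61.64, 268×0.16 = 42.88, 268×0.12 = 32.16, 268×0.12 = 32.16.
cat         O        E   (O−E)²/E
A          28    29.48     0.0743
B          71    69.68     0.0250
C          58    61.64     0.2150
D          41    42.88     0.0824
E          30    32.16     0.1451
F          40    32.16     1.9112
Sum = 2.453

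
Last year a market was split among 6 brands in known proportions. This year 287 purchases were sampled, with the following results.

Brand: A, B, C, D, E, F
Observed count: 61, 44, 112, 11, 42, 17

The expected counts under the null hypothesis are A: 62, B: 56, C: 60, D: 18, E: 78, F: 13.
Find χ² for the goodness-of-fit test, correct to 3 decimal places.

68.223

cat         O        E   (O−E)²/E
A          61       62     0.0161
B          44       56     2.5714
C         112       60    45.0667
D          11       18     2.7222
E          42       78    16.6154
F          17       13     1.2308
Sum = 68.223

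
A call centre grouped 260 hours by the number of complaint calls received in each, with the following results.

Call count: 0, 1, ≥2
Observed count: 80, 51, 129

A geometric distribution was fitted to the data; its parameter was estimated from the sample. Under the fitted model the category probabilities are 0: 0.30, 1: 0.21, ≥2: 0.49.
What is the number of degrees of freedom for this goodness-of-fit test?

1

There are k = 3 categories and 1 parameter estimated from the data, so df = 3 − 1 − 1 = 1.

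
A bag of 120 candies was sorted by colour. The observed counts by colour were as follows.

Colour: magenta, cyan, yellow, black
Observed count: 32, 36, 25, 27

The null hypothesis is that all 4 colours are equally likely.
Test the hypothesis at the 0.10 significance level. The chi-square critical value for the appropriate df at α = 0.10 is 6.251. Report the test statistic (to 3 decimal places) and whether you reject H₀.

2.467; do not reject

Expected count for each of the 4 categories: 120/4 = 30.
magenta: (32 − 30)²/30 = 4/30 = 0.1333
cyan: (36 − 30)²/30 = 36/30 = 1.2000
yellow: (25 − 30)²/30 = 25/30 = 0.8333
black: (27 − 30)²/30 = 9/30 = 0.3000
Sum = 2.467
df = 3. Since 2.467 < 6.251, we do not reject H₀.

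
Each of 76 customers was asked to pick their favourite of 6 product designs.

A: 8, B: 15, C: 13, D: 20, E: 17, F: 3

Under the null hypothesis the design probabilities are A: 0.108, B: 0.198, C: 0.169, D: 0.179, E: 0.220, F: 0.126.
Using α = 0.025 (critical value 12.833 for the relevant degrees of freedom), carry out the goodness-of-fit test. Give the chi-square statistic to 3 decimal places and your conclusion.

Expected counts E_i = n·p_i: 76×0.108 = 8.208, 76×0.198 = 15.048, 76×0.169 = 12.844, 76×0.179 = 13.604, 76×0.220 = 16.72, 76×0.126 = 9.576.
A: (8 − 8.208)²/8.208 = 0.043264/8.208 = 0.0053
B: (15 − 15.048)²/15.048 = 0.002304/15.048 = 0.0002
C: (13 − 12.844)²/12.844 = 0.024336/12.844 = 0.0019
D: (20 − 13.604)²/13.604 = 40.908816/13.604 = 3.0071
E: (17 − 16.72)²/16.72 = 0.0784/16.72 = 0.0047
F: (3 − 9.576)²/9.576 = 43.243776/9.576 = 4.5158
Sum = 7.535
df = 5. Since 7.535 < 12.833, we do not reject H₀.

7.535; do not reject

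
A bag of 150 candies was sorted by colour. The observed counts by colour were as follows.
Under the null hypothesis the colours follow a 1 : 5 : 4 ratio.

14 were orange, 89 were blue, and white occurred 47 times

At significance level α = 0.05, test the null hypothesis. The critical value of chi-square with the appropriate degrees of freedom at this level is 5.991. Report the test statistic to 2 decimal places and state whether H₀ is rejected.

Ratio total = 10. Expected counts: 150×1/10 = 15, 150×5/10 = 75, 150×4/10 = 60.
cat         O        E   (O−E)²/E
orange     14       15      0.067
blue       89       75      2.613
white      47       60      2.817
Sum = 5.50
df = 2. Since 5.50 < 5.991, we do not reject H₀.

5.50; do not reject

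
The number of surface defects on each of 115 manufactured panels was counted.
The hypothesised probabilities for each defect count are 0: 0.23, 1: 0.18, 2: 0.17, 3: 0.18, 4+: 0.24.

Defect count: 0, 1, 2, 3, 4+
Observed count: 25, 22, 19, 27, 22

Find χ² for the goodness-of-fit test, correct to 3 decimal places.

Expected counts E_i = n·p_i: 115×0.23 = 26.45, 115×0.18 = 20.7, 115×0.17 = 19.55, 115×0.18 = 20.7, 115×0.24 = 27.6.
0: (25 − 26.45)²/26.45 = 2.1025/26.45 = 0.0795
1: (22 − 20.7)²/20.7 = 1.69/20.7 = 0.0816
2: (19 − 19.55)²/19.55 = 0.3025/19.55 = 0.0155
3: (27 − 20.7)²/20.7 = 39.69/20.7 = 1.9174
4+: (22 − 27.6)²/27.6 = 31.36/27.6 = 1.1362
Sum = 3.230

3.230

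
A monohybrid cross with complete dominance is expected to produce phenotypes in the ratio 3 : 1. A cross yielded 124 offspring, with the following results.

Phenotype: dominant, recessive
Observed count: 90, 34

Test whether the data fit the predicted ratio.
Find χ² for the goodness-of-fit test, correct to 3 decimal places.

Ratio total = 4. Expected counts: 124×3/4 = 93, 124×1/4 = 31.
dominant: (90 − 93)²/93 = 9/93 = 0.0968
recessive: (34 − 31)²/31 = 9/31 = 0.2903
Sum = 0.387

0.387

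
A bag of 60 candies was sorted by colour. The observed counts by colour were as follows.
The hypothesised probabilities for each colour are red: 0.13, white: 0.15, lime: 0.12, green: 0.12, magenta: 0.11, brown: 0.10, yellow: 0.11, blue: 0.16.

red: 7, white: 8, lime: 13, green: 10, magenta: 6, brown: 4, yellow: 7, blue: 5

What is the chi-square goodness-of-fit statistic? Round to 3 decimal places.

8.904

Expected counts E_i = n·p_i: 60×0.13 = 7.8, 60×0.15 = 9, 60×0.12 = 7.2, 60×0.12 = 7.2, 60×0.11 = 6.6, 60×0.10 = 6, 60×0.11 = 6.6, 60×0.16 = 9.6.
cat          O        E   (O−E)²/E
red          7      7.8     0.0821
white        8        9     0.1111
lime        13      7.2     4.6722
green       10      7.2     1.0889
magenta      6      6.6     0.0545
brown        4        6     0.6667
yellow       7      6.6     0.0242
blue         5      9.6     2.2042
Sum = 8.904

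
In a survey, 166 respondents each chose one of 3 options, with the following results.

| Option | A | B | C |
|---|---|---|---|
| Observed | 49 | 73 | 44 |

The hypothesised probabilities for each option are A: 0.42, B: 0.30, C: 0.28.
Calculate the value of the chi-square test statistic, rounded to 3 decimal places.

17.098

Expected counts E_i = n·p_i: 166×0.42 = 69.72, 166×0.30 = 49.8, 166×0.28 = 46.48.
A: (49 − 69.72)²/69.72 = 429.3184/69.72 = 6.1578
B: (73 − 49.8)²/49.8 = 538.24/49.8 = 10.8080
C: (44 − 46.48)²/46.48 = 6.1504/46.48 = 0.1323
Sum = 17.098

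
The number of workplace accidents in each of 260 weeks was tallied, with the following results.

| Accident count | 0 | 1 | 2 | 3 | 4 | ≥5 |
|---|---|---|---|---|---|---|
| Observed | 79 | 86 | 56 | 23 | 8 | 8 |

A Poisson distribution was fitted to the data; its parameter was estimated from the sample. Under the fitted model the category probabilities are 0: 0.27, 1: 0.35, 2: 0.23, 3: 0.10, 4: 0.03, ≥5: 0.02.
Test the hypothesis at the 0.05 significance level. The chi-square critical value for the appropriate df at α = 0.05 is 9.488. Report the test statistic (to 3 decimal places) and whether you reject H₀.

Expected counts E_i = n·p_i: 260×0.27 = 70.2, 260×0.35 = 91, 260×0.23 = 59.8, 260×0.10 = 26, 260×0.03 = 7.8, 260×0.02 = 5.2.
χ² = (79−70.2)²/70.2 + (86−91)²/91 + (56−59.8)²/59.8 + (23−26)²/26 + (8−7.8)²/7.8 + (8−5.2)²/5.2
   = 1.1031 + 0.2747 + 0.2415 + 0.3462 + 0.0051 + 1.5077
Sum = 3.478
df = 4. Since 3.478 < 9.488, we do not reject H₀.

3.478; do not reject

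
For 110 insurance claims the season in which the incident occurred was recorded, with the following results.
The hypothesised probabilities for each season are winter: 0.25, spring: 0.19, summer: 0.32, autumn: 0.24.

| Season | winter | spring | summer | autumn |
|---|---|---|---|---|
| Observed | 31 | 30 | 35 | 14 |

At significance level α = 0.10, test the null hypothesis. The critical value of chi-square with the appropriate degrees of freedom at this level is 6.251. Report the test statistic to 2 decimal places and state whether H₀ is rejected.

Expected counts E_i = n·p_i: 110×0.25 = 27.5, 110×0.19 = 20.9, 110×0.32 = 35.2, 110×0.24 = 26.4.
χ² = (31−27.5)²/27.5 + (30−20.9)²/20.9 + (35−35.2)²/35.2 + (14−26.4)²/26.4
   = 0.445 + 3.962 + 0.001 + 5.824
Sum = 10.23
df = 3. Since 10.23 > 6.251, we reject H₀.

10.23; reject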